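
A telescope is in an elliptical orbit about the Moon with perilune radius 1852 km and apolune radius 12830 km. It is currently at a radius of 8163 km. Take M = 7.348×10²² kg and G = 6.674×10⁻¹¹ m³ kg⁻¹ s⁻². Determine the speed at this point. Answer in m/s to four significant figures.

μ = GM = 6.674×10⁻¹¹ × 7.348×10²² = 4.904×10¹² m³/s².
Semi-major axis a = (r_p + r_a)/2 = 7341.0 km = 7.341×10⁶ m.
Vis-viva: v² = μ(2/r − 1/a) = 4.904×10¹² × (2.450×10⁻⁷ − 1.362×10⁻⁷) = 5.335×10⁵ m²/s².
v = 730.4 m/s.

v ≈ 730.4 m/s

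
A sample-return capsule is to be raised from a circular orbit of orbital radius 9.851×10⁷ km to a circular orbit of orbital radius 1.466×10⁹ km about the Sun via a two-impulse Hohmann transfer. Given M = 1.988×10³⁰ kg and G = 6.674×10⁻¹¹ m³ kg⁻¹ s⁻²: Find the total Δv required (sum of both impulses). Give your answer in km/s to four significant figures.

μ = GM = 6.674×10⁻¹¹ × 1.988×10³⁰ = 1.327×10²⁰ m³/s².
r₁ = 9.851×10⁷ km = 9.851×10¹⁰ m.
r₂ = 1.466×10⁹ km = 1.466×10¹² m.
Transfer ellipse a_t = (r₁ + r₂)/2 = 7.823×10¹¹ m.
At r₁: circular v_c1 = √(μ/r₁) = 36700 m/s; transfer-perihelion v_p = √[μ(2/r₁ − 1/a_t)] = 50240 m/s.
Δv₁ = v_p − v_c1 = 13540 m/s.
At r₂: circular v_c2 = √(μ/r₂) = 9513 m/s; transfer-aphelion v_a = √[μ(2/r₂ − 1/a_t)] = 3376 m/s.
Δv₂ = v_c2 − v_a = 6137 m/s.
Total Δv = Δv₁ + Δv₂ = 19680 m/s = 19.68 km/s.

Δv_total ≈ 19.68 km/s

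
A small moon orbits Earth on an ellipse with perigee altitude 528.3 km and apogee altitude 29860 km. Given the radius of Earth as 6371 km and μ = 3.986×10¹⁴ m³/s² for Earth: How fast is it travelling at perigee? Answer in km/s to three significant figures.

v ≈ 9.85 km/s

r_p = 6371 + 528.3 = 6899.3 km = 6.8993×10⁶ m.
r_a = 6371 + 29860 = 36231 km = 3.6231×10⁷ m.
Semi-major axis a = (r_p + r_a)/2 = 21565 km = 2.157×10⁷ m.
Vis-viva: v² = μ(2/r − 1/a) = 3.986×10¹⁴ × (2.899×10⁻⁷ − 4.637×10⁻⁸) = 9.706×10⁷ m²/s².
v = 9852 m/s = 9.852 km/s.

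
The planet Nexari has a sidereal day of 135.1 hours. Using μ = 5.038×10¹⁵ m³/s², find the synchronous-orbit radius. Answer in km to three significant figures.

T = 135.1 hours = 4.864×10⁵ s.
A synchronous orbit has period T, so by Kepler's third law a = (μT²/4π²)^(1/3).
μT²/4π² = 5.038×10¹⁵ × (4.864×10⁵)² / 39.48 = 3.019×10²⁵ m³.
a = 3.114×10⁸ m = 3.1137×10⁵ km.

r_sync ≈ 3.11×10⁵ km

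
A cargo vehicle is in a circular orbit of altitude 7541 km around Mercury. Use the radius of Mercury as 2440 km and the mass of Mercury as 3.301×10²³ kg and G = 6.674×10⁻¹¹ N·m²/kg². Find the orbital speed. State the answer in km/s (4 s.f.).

μ = GM = 6.674×10⁻¹¹ × 3.301×10²³ = 2.203×10¹³ m³/s².
r = 2440 + 7541 = 9981.0 km = 9.9810×10⁶ m.
For a circular orbit v = √(μ/r) = √(2.203×10¹³ / 9.981×10⁶) = √(2.207×10⁶) = 1486 m/s.
That is 1.486 km/s.

v ≈ 1.486 km/s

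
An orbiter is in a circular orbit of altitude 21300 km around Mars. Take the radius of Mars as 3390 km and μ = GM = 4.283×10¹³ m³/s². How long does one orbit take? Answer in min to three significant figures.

r = 3390 + 21300 = 24690 km = 2.4690×10⁷ m.
Kepler's third law: T = 2π√(r³/μ) = 2π√((2.469×10⁷)³ / 4.283×10¹³).
r³/μ = 3.514×10⁸ s², so T = 2π × 1.875×10⁴ = 1.178×10⁵ s.
Converting: 1.178×10⁵ s ÷ 60.00 = 1963 min.

T ≈ 1960 min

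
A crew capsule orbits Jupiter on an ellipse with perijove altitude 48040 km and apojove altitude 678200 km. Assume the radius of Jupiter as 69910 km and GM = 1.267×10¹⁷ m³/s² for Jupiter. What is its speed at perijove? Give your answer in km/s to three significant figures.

v ≈ 43.1 km/s

r_p = 69910 + 48040 = 117950 km = 1.1795×10⁸ m.
r_a = 69910 + 678200 = 748110 km = 7.4811×10⁸ m.
Semi-major axis a = (r_p + r_a)/2 = 4.3303×10⁵ km = 4.330×10⁸ m.
Vis-viva: v² = μ(2/r − 1/a) = 1.267×10¹⁷ × (1.696×10⁻⁸ − 2.309×10⁻⁹) = 1.856×10⁹ m²/s².
v = 43080 m/s = 43.08 km/s.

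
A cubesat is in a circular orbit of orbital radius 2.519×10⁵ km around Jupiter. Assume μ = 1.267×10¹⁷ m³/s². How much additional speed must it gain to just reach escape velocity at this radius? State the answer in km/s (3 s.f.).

Δv ≈ 9.29 km/s

r = 2.519×10⁵ km = 2.519×10⁸ m.
Circular speed v_c = √(μ/r) = 22430 m/s.
Escape speed v_esc = √(2μ/r) = √2 × v_c = 31720 m/s.
Δv = v_esc − v_c = 9290 m/s = 9.290 km/s.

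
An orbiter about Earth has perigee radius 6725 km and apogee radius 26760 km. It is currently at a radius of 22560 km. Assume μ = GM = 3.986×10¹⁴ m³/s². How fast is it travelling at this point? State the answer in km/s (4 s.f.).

Semi-major axis a = (r_p + r_a)/2 = 16742 km = 1.674×10⁷ m.
Vis-viva: v² = μ(2/r − 1/a) = 3.986×10¹⁴ × (8.865×10⁻⁸ − 5.973×10⁻⁸) = 1.153×10⁷ m²/s².
v = 3395 m/s = 3.395 km/s.

v ≈ 3.395 km/s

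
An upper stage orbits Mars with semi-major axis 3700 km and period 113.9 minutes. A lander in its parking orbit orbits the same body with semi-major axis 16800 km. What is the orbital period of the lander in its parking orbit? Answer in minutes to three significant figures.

Kepler's third law: T² ∝ a³, so T₂ = T₁ (a₂/a₁)^(3/2).
a₂/a₁ = 4.541, (a₂/a₁)^(3/2) = 9.675.
T₂ = 113.9 × 9.675 = 1102 minutes.

T₂ ≈ 1100 minutes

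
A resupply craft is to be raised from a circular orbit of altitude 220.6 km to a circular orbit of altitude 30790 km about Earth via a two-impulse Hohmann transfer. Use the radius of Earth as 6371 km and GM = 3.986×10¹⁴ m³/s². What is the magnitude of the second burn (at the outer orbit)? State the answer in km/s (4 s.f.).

Δv ≈ 1.477 km/s

r₁ = 6371 + 220.6 = 6591.6 km = 6.5916×10⁶ m.
r₂ = 6371 + 30790 = 37161 km = 3.7161×10⁷ m.
Transfer ellipse a_t = (r₁ + r₂)/2 = 2.188×10⁷ m.
At r₁: circular v_c1 = √(μ/r₁) = 7776 m/s; transfer-perigee v_p = √[μ(2/r₁ − 1/a_t)] = 10140 m/s.
At r₂: circular v_c2 = √(μ/r₂) = 3275 m/s; transfer-apogee v_a = √[μ(2/r₂ − 1/a_t)] = 1798 m/s.
Δv₂ = v_c2 − v_a = 1477 m/s.
= 1.477 km/s.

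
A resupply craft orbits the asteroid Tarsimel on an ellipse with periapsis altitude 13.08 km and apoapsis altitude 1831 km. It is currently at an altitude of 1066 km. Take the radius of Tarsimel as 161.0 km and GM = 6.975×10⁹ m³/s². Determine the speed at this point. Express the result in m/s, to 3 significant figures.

r_p = 161.0 + 13.08 = 174.08 km = 1.7408×10⁵ m.
r_a = 161.0 + 1831 = 1992.0 km = 1.9920×10⁶ m.
r = 161.0 + 1066 = 1227.0 km = 1.227×10⁶ m.
Semi-major axis a = (r_p + r_a)/2 = 1083.0 km = 1.083×10⁶ m.
Vis-viva: v² = μ(2/r − 1/a) = 6.975×10⁹ × (1.630×10⁻⁶ − 9.233×10⁻⁷) = 4.929×10³ m²/s².
v = 70.21 m/s.

v ≈ 70.2 m/s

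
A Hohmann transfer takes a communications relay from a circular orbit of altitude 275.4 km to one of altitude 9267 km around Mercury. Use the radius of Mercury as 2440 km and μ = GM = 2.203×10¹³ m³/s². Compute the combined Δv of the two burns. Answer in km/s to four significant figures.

r₁ = 2440 + 275.4 = 2715.4 km = 2.7154×10⁶ m.
r₂ = 2440 + 9267 = 11707 km = 1.1707×10⁷ m.
Transfer ellipse a_t = (r₁ + r₂)/2 = 7.211×10⁶ m.
At r₁: circular v_c1 = √(μ/r₁) = 2848 m/s; transfer-periherm v_p = √[μ(2/r₁ − 1/a_t)] = 3629 m/s.
Δv₁ = v_p − v_c1 = 780.9 m/s.
At r₂: circular v_c2 = √(μ/r₂) = 1372 m/s; transfer-apoherm v_a = √[μ(2/r₂ − 1/a_t)] = 841.8 m/s.
Δv₂ = v_c2 − v_a = 530.0 m/s.
Total Δv = Δv₁ + Δv₂ = 1311 m/s = 1.311 km/s.

Δv_total ≈ 1.311 km/s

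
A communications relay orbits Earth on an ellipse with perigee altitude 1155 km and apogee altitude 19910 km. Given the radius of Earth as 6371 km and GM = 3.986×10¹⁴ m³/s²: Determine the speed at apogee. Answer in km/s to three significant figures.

r_p = 6371 + 1155 = 7526.0 km = 7.5260×10⁶ m.
r_a = 6371 + 19910 = 26281 km = 2.6281×10⁷ m.
Semi-major axis a = (r_p + r_a)/2 = 16904 km = 1.690×10⁷ m.
Vis-viva: v² = μ(2/r − 1/a) = 3.986×10¹⁴ × (7.610×10⁻⁸ − 5.916×10⁻⁸) = 6.753×10⁶ m²/s².
v = 2599 m/s = 2.599 km/s.

v ≈ 2.60 km/s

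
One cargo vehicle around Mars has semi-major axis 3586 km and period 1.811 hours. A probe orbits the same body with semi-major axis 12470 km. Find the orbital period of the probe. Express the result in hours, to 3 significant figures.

Kepler's third law: T² ∝ a³, so T₂ = T₁ (a₂/a₁)^(3/2).
a₂/a₁ = 3.477, (a₂/a₁)^(3/2) = 6.485.
T₂ = 1.811 × 6.485 = 11.74 hours.

T₂ ≈ 11.7 hours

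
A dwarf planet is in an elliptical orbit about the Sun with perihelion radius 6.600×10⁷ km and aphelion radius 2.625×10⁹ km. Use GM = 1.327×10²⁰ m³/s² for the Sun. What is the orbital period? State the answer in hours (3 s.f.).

T ≈ 236000 hours

Semi-major axis a = (r_p + r_a)/2 = (6.6000×10⁷ + 2.6250×10⁹)/2 = 1.3455×10⁹ km = 1.346×10¹² m.
By Kepler's third law T = 2π√(a³/μ) = 2π × 1.355×10⁸ = 8.513×10⁸ s.
= 2.365×10⁵ hours.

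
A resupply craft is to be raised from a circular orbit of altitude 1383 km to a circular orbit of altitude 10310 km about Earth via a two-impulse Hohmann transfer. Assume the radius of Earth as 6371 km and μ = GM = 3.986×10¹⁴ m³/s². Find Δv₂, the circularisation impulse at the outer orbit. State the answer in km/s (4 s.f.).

r₁ = 6371 + 1383 = 7754.0 km = 7.7540×10⁶ m.
r₂ = 6371 + 10310 = 16681 km = 1.6681×10⁷ m.
Transfer ellipse a_t = (r₁ + r₂)/2 = 1.222×10⁷ m.
At r₁: circular v_c1 = √(μ/r₁) = 7170 m/s; transfer-perigee v_p = √[μ(2/r₁ − 1/a_t)] = 8378 m/s.
At r₂: circular v_c2 = √(μ/r₂) = 4888 m/s; transfer-apogee v_a = √[μ(2/r₂ − 1/a_t)] = 3894 m/s.
Δv₂ = v_c2 − v_a = 994.0 m/s.
= 0.994 km/s.

Δv ≈ 0.994 km/s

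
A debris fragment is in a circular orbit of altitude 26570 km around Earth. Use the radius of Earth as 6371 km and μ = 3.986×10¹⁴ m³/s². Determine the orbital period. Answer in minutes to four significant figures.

T ≈ 991.7 minutes

r = 6371 + 26570 = 32941 km = 3.2941×10⁷ m.
Kepler's third law: T = 2π√(r³/μ) = 2π√((3.294×10⁷)³ / 3.986×10¹⁴).
r³/μ = 8.968×10⁷ s², so T = 2π × 9.470×10³ = 5.950×10⁴ s.
Converting: 5.950×10⁴ s ÷ 60.00 = 991.7 minutes.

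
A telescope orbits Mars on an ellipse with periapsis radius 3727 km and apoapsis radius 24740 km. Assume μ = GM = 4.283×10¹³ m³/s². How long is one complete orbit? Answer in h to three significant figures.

T ≈ 14.3 h

Semi-major axis a = (r_p + r_a)/2 = (3727.0 + 24740)/2 = 14234 km = 1.423×10⁷ m.
By Kepler's third law T = 2π√(a³/μ) = 2π × 8.205×10³ = 5.156×10⁴ s.
= 14.32 h.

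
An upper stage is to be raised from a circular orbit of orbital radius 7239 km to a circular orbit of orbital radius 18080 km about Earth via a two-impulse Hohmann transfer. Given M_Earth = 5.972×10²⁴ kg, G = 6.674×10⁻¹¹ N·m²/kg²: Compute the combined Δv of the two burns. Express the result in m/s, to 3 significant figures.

μ = GM = 6.674×10⁻¹¹ × 5.972×10²⁴ = 3.986×10¹⁴ m³/s².
r₁ = 7239 km = 7.239×10⁶ m.
r₂ = 18080 km = 1.808×10⁷ m.
Transfer ellipse a_t = (r₁ + r₂)/2 = 1.266×10⁷ m.
At r₁: circular v_c1 = √(μ/r₁) = 7420 m/s; transfer-perigee v_p = √[μ(2/r₁ − 1/a_t)] = 8868 m/s.
Δv₁ = v_p − v_c1 = 1447 m/s.
At r₂: circular v_c2 = √(μ/r₂) = 4695 m/s; transfer-apogee v_a = √[μ(2/r₂ − 1/a_t)] = 3550 m/s.
Δv₂ = v_c2 − v_a = 1145 m/s.
Total Δv = Δv₁ + Δv₂ = 2592 m/s.

Δv_total ≈ 2590 m/s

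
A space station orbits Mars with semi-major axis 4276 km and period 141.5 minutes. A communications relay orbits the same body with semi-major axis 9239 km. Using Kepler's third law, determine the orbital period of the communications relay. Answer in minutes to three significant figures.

Kepler's third law: T² ∝ a³, so T₂ = T₁ (a₂/a₁)^(3/2).
a₂/a₁ = 2.161, (a₂/a₁)^(3/2) = 3.176.
T₂ = 141.5 × 3.176 = 449.4 minutes.

T₂ ≈ 449 minutes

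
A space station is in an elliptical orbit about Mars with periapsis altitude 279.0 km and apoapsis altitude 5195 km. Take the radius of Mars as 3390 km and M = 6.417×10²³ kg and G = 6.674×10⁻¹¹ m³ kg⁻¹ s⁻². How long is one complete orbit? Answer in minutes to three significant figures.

T ≈ 243 minutes

μ = GM = 6.674×10⁻¹¹ × 6.417×10²³ = 4.283×10¹³ m³/s².
r_p = 3390 + 279.0 = 3669.0 km = 3.6690×10⁶ m.
r_a = 3390 + 5195 = 8585.0 km = 8.5850×10⁶ m.
Semi-major axis a = (r_p + r_a)/2 = (3669.0 + 8585.0)/2 = 6127.0 km = 6.127×10⁶ m.
By Kepler's third law T = 2π√(a³/μ) = 2π × 2.317×10³ = 1.456×10⁴ s.
= 242.7 minutes.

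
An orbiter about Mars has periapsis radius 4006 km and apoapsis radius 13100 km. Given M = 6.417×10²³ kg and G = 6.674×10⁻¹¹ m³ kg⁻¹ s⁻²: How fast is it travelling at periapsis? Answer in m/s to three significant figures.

μ = GM = 6.674×10⁻¹¹ × 6.417×10²³ = 4.283×10¹³ m³/s².
Semi-major axis a = (r_p + r_a)/2 = 8553.0 km = 8.553×10⁶ m.
Vis-viva: v² = μ(2/r − 1/a) = 4.283×10¹³ × (4.993×10⁻⁷ − 1.169×10⁻⁷) = 1.637×10⁷ m²/s².
v = 4047 m/s.

v ≈ 4050 m/s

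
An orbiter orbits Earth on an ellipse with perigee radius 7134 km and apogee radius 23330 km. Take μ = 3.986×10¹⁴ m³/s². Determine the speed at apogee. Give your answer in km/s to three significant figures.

v ≈ 2.83 km/s

Semi-major axis a = (r_p + r_a)/2 = 15232 km = 1.523×10⁷ m.
Vis-viva: v² = μ(2/r − 1/a) = 3.986×10¹⁴ × (8.573×10⁻⁸ − 6.565×10⁻⁸) = 8.002×10⁶ m²/s².
v = 2829 m/s = 2.829 km/s.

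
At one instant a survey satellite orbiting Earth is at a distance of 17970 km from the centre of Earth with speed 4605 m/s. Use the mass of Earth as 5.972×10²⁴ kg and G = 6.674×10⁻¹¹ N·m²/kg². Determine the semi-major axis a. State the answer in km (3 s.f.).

a ≈ 17200 km

μ = GM = 6.674×10⁻¹¹ × 5.972×10²⁴ = 3.986×10¹⁴ m³/s².
r = 1.797×10⁷ m.
Vis-viva rearranged: 1/a = 2/r − v²/μ = 1.113×10⁻⁷ − 5.321×10⁻⁸ = 5.809×10⁻⁸ m⁻¹.
a = 1.721×10⁷ m = 17214 km.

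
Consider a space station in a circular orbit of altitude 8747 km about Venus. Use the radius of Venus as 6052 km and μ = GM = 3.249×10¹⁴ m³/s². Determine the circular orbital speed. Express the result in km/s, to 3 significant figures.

r = 6052 + 8747 = 14799 km = 1.4799×10⁷ m.
For a circular orbit v = √(μ/r) = √(3.249×10¹⁴ / 1.480×10⁷) = √(2.195×10⁷) = 4686 m/s.
That is 4.686 km/s.

v ≈ 4.69 km/s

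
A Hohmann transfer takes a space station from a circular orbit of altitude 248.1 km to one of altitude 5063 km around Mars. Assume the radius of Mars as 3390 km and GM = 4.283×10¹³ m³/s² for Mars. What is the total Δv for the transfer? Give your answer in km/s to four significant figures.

r₁ = 3390 + 248.1 = 3638.1 km = 3.6381×10⁶ m.
r₂ = 3390 + 5063 = 8453.0 km = 8.4530×10⁶ m.
Transfer ellipse a_t = (r₁ + r₂)/2 = 6.046×10⁶ m.
At r₁: circular v_c1 = √(μ/r₁) = 3431 m/s; transfer-periapsis v_p = √[μ(2/r₁ − 1/a_t)] = 4057 m/s.
Δv₁ = v_p − v_c1 = 626.1 m/s.
At r₂: circular v_c2 = √(μ/r₂) = 2251 m/s; transfer-apoapsis v_a = √[μ(2/r₂ − 1/a_t)] = 1746 m/s.
Δv₂ = v_c2 − v_a = 504.8 m/s.
Total Δv = Δv₁ + Δv₂ = 1131 m/s = 1.131 km/s.

Δv_total ≈ 1.131 km/s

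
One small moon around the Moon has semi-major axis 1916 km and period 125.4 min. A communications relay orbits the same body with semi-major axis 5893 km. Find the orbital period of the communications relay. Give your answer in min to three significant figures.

T₂ ≈ 676 min

Kepler's third law: T² ∝ a³, so T₂ = T₁ (a₂/a₁)^(3/2).
a₂/a₁ = 3.076, (a₂/a₁)^(3/2) = 5.394.
T₂ = 125.4 × 5.394 = 676.4 min.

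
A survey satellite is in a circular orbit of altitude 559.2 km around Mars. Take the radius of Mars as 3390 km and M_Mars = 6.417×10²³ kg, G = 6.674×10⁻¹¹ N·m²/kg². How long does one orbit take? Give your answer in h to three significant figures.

T ≈ 2.09 h

μ = GM = 6.674×10⁻¹¹ × 6.417×10²³ = 4.283×10¹³ m³/s².
r = 3390 + 559.2 = 3949.2 km = 3.9492×10⁶ m.
Kepler's third law: T = 2π√(r³/μ) = 2π√((3.949×10⁶)³ / 4.283×10¹³).
r³/μ = 1.438×10⁶ s², so T = 2π × 1.199×10³ = 7.535×10³ s.
Converting: 7.535×10³ s ÷ 3600 = 2.093 h.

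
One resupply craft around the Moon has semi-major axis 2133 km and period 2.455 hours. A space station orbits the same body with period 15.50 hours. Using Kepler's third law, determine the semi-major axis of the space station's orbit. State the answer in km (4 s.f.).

a₂ ≈ 7286 km

Kepler's third law: a³ ∝ T², so a₂ = a₁ (T₂/T₁)^(2/3).
T₂/T₁ = 6.314, (T₂/T₁)^(2/3) = 3.416.
a₂ = 2133 × 3.416 = 7286 km.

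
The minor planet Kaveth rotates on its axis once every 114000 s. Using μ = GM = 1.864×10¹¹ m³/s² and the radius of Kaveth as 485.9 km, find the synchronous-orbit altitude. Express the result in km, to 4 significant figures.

A synchronous orbit has period T, so by Kepler's third law a = (μT²/4π²)^(1/3).
μT²/4π² = 1.864×10¹¹ × (1.140×10⁵)² / 39.48 = 6.136×10¹⁹ m³.
a = 3.944×10⁶ m = 3944.3 km.
Altitude h = a − R = 3944.3 − 485.9 = 3458.4 km.

h_sync ≈ 3458 km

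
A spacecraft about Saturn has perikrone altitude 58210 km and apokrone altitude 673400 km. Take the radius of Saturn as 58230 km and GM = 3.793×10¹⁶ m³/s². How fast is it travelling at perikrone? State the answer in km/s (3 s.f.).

r_p = 58230 + 58210 = 116440 km = 1.1644×10⁸ m.
r_a = 58230 + 673400 = 731630 km = 7.3163×10⁸ m.
Semi-major axis a = (r_p + r_a)/2 = 4.2404×10⁵ km = 4.240×10⁸ m.
Vis-viva: v² = μ(2/r − 1/a) = 3.793×10¹⁶ × (1.718×10⁻⁸ − 2.358×10⁻⁹) = 5.620×10⁸ m²/s².
v = 23710 m/s = 23.71 km/s.

v ≈ 23.7 km/s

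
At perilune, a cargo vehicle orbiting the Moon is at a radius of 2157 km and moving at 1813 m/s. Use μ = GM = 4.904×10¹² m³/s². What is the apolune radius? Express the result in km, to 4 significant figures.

apolune radius ≈ 5627 km

r_p = 2.157×10⁶ m.
Specific energy ε = v²/2 − μ/r = -6.300×10⁵ J/kg, so a = −μ/(2ε) = 3.892×10⁶ m.
The apsides satisfy r_p + r_a = 2a, so the apolune radius is 2a − r_p = 5.627×10⁶ m = 5626.6 km.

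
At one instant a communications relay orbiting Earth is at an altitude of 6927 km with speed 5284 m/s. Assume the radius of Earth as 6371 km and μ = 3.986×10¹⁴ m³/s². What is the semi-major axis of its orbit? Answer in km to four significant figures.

a ≈ 12450 km

r = 6371 + 6927 = 13298 km = 1.330×10⁷ m.
Specific orbital energy ε = v²/2 − μ/r = (5284)²/2 − 3.986×10¹⁴/1.330×10⁷ = -1.601×10⁷ J/kg.
Since ε = −μ/(2a), a = −μ/(2ε) = 1.245×10⁷ m = 12445 km.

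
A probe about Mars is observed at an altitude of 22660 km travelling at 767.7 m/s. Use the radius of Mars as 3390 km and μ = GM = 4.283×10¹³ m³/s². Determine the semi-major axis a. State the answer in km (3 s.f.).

a ≈ 15900 km

r = 3390 + 22660 = 26050 km = 2.605×10⁷ m.
Specific orbital energy ε = v²/2 − μ/r = (767.7)²/2 − 4.283×10¹³/2.605×10⁷ = -1.349×10⁶ J/kg.
Since ε = −μ/(2a), a = −μ/(2ε) = 1.587×10⁷ m = 15869 km.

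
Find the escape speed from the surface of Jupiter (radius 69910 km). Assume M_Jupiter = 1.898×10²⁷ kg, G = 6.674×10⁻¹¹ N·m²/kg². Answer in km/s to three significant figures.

μ = GM = 6.674×10⁻¹¹ × 1.898×10²⁷ = 1.267×10¹⁷ m³/s².
r = R = 6.991×10⁷ m.
Escape speed v_esc = √(2μ/r) = √(2 × 1.267×10¹⁷ / 6.991×10⁷) = √(3.624×10⁹) = 60200 m/s.
= 60.20 km/s.

v_esc ≈ 60.2 km/s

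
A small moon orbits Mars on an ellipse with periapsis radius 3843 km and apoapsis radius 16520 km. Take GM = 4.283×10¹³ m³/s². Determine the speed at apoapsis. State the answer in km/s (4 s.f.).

Semi-major axis a = (r_p + r_a)/2 = 10182 km = 1.018×10⁷ m.
Vis-viva: v² = μ(2/r − 1/a) = 4.283×10¹³ × (1.211×10⁻⁷ − 9.822×10⁻⁸) = 9.786×10⁵ m²/s².
v = 989.2 m/s = 0.9892 km/s.

v ≈ 0.9892 km/s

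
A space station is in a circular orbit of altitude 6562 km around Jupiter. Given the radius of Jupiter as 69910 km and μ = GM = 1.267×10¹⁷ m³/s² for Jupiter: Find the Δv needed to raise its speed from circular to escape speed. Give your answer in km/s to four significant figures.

r = 69910 + 6562 = 76472 km = 7.6472×10⁷ m.
Circular speed v_c = √(μ/r) = 40700 m/s.
Escape speed v_esc = √(2μ/r) = √2 × v_c = 57560 m/s.
Δv = v_esc − v_c = 16860 m/s = 16.86 km/s.

Δv ≈ 16.86 km/s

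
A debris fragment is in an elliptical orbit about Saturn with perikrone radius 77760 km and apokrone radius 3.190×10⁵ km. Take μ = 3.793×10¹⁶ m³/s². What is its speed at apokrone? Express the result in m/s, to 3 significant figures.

v ≈ 6830 m/s

Semi-major axis a = (r_p + r_a)/2 = 1.9838×10⁵ km = 1.984×10⁸ m.
Vis-viva: v² = μ(2/r − 1/a) = 3.793×10¹⁶ × (6.270×10⁻⁹ − 5.041×10⁻⁹) = 4.661×10⁷ m²/s².
v = 6827 m/s.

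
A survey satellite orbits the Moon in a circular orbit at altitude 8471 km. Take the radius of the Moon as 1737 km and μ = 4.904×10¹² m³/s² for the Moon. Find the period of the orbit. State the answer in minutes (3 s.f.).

r = 1737 + 8471 = 10208 km = 1.0208×10⁷ m.
Kepler's third law: T = 2π√(r³/μ) = 2π√((1.021×10⁷)³ / 4.904×10¹²).
r³/μ = 2.169×10⁸ s², so T = 2π × 1.473×10⁴ = 9.254×10⁴ s.
Converting: 9.254×10⁴ s ÷ 60.00 = 1542 minutes.

T ≈ 1540 minutes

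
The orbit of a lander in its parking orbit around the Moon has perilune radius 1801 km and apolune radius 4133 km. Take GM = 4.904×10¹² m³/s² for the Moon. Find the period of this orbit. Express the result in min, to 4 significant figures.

Semi-major axis a = (r_p + r_a)/2 = (1801.0 + 4133.0)/2 = 2967.0 km = 2.967×10⁶ m.
By Kepler's third law T = 2π√(a³/μ) = 2π × 2.308×10³ = 1.450×10⁴ s.
= 241.7 min.

T ≈ 241.7 min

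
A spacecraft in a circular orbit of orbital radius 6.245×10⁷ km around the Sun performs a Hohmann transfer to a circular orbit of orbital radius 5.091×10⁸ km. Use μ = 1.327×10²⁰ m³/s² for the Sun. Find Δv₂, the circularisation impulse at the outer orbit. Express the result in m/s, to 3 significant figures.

Δv ≈ 8600 m/s

r₁ = 6.245×10⁷ km = 6.245×10¹⁰ m.
r₂ = 5.091×10⁸ km = 5.091×10¹¹ m.
Transfer ellipse a_t = (r₁ + r₂)/2 = 2.858×10¹¹ m.
At r₁: circular v_c1 = √(μ/r₁) = 46100 m/s; transfer-perihelion v_p = √[μ(2/r₁ − 1/a_t)] = 61530 m/s.
At r₂: circular v_c2 = √(μ/r₂) = 16140 m/s; transfer-aphelion v_a = √[μ(2/r₂ − 1/a_t)] = 7547 m/s.
Δv₂ = v_c2 − v_a = 8598 m/s.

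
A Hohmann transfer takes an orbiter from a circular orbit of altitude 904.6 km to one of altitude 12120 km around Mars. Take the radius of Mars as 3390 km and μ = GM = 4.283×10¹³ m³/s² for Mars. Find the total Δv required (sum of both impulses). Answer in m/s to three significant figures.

Δv_total ≈ 1360 m/s

r₁ = 3390 + 904.6 = 4294.6 km = 4.2946×10⁶ m.
r₂ = 3390 + 12120 = 15510 km = 1.5510×10⁷ m.
Transfer ellipse a_t = (r₁ + r₂)/2 = 9.902×10⁶ m.
At r₁: circular v_c1 = √(μ/r₁) = 3158 m/s; transfer-periapsis v_p = √[μ(2/r₁ − 1/a_t)] = 3952 m/s.
Δv₁ = v_p − v_c1 = 794.3 m/s.
At r₂: circular v_c2 = √(μ/r₂) = 1662 m/s; transfer-apoapsis v_a = √[μ(2/r₂ − 1/a_t)] = 1094 m/s.
Δv₂ = v_c2 − v_a = 567.4 m/s.
Total Δv = Δv₁ + Δv₂ = 1362 m/s.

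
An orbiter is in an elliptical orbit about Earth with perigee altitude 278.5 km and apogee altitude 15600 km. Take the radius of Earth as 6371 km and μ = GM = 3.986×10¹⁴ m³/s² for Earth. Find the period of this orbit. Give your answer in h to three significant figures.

r_p = 6371 + 278.5 = 6649.5 km = 6.6495×10⁶ m.
r_a = 6371 + 15600 = 21971 km = 2.1971×10⁷ m.
Semi-major axis a = (r_p + r_a)/2 = (6649.5 + 21971)/2 = 14310 km = 1.431×10⁷ m.
By Kepler's third law T = 2π√(a³/μ) = 2π × 2.711×10³ = 1.704×10⁴ s.
= 4.732 h.

T ≈ 4.73 h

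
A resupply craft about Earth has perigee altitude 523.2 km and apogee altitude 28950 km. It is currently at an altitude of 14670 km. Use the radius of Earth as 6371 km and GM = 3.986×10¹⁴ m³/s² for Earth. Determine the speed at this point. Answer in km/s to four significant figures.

r_p = 6371 + 523.2 = 6894.2 km = 6.8942×10⁶ m.
r_a = 6371 + 28950 = 35321 km = 3.5321×10⁷ m.
r = 6371 + 14670 = 21041 km = 2.104×10⁷ m.
Semi-major axis a = (r_p + r_a)/2 = 21108 km = 2.111×10⁷ m.
Vis-viva: v² = μ(2/r − 1/a) = 3.986×10¹⁴ × (9.505×10⁻⁸ − 4.738×10⁻⁸) = 1.900×10⁷ m²/s².
v = 4359 m/s = 4.359 km/s.

v ≈ 4.359 km/s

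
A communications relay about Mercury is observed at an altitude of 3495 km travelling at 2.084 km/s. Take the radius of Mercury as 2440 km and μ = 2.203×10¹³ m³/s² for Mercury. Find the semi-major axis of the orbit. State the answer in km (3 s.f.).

r = 2440 + 3495 = 5935.0 km = 5.935×10⁶ m.
Vis-viva rearranged: 1/a = 2/r − v²/μ = 3.370×10⁻⁷ − 1.971×10⁻⁷ = 1.398×10⁻⁷ m⁻¹.
a = 7.151×10⁶ m = 7151.0 km.

a ≈ 7150 km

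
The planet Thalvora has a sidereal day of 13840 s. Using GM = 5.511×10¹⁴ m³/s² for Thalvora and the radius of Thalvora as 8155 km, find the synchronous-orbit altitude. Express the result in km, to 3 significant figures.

h_sync ≈ 5720 km

A synchronous orbit has period T, so by Kepler's third law a = (μT²/4π²)^(1/3).
μT²/4π² = 5.511×10¹⁴ × (1.384×10⁴)² / 39.48 = 2.674×10²¹ m³.
a = 1.388×10⁷ m = 13880 km.
Altitude h = a − R = 13880 − 8155 = 5724.7 km.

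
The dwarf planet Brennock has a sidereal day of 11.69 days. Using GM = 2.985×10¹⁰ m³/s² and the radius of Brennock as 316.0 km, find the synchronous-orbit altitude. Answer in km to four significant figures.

h_sync ≈ 8855 km

T = 11.69 days = 1.010×10⁶ s.
A synchronous orbit has period T, so by Kepler's third law a = (μT²/4π²)^(1/3).
μT²/4π² = 2.985×10¹⁰ × (1.010×10⁶)² / 39.48 = 7.713×10²⁰ m³.
a = 9.171×10⁶ m = 9170.9 km.
Altitude h = a − R = 9170.9 − 316.0 = 8854.9 km.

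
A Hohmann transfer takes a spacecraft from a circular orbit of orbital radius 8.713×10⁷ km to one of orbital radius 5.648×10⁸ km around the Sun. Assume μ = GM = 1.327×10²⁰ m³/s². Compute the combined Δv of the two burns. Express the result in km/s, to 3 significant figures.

Δv_total ≈ 19.7 km/s

r₁ = 8.713×10⁷ km = 8.713×10¹⁰ m.
r₂ = 5.648×10⁸ km = 5.648×10¹¹ m.
Transfer ellipse a_t = (r₁ + r₂)/2 = 3.260×10¹¹ m.
At r₁: circular v_c1 = √(μ/r₁) = 39030 m/s; transfer-perihelion v_p = √[μ(2/r₁ − 1/a_t)] = 51370 m/s.
Δv₁ = v_p − v_c1 = 12340 m/s.
At r₂: circular v_c2 = √(μ/r₂) = 15330 m/s; transfer-aphelion v_a = √[μ(2/r₂ − 1/a_t)] = 7925 m/s.
Δv₂ = v_c2 − v_a = 7403 m/s.
Total Δv = Δv₁ + Δv₂ = 19750 m/s = 19.75 km/s.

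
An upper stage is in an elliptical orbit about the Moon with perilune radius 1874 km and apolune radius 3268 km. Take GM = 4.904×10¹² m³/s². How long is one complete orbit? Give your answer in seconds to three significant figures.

T ≈ 11700 seconds

Semi-major axis a = (r_p + r_a)/2 = (1874.0 + 3268.0)/2 = 2571.0 km = 2.571×10⁶ m.
By Kepler's third law T = 2π√(a³/μ) = 2π × 1.862×10³ = 1.170×10⁴ s.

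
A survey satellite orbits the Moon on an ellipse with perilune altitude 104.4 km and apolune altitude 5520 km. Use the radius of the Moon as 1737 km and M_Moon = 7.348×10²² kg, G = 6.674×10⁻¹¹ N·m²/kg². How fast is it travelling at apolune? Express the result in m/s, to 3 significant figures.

μ = GM = 6.674×10⁻¹¹ × 7.348×10²² = 4.904×10¹² m³/s².
r_p = 1737 + 104.4 = 1841.4 km = 1.8414×10⁶ m.
r_a = 1737 + 5520 = 7257.0 km = 7.2570×10⁶ m.
Semi-major axis a = (r_p + r_a)/2 = 4549.2 km = 4.549×10⁶ m.
Vis-viva: v² = μ(2/r − 1/a) = 4.904×10¹² × (2.756×10⁻⁷ − 2.198×10⁻⁷) = 2.735×10⁵ m²/s².
v = 523.0 m/s.

v ≈ 523 m/s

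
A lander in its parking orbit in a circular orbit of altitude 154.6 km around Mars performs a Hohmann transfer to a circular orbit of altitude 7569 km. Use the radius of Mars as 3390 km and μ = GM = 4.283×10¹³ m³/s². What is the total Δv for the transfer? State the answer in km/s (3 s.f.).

r₁ = 3390 + 154.6 = 3544.6 km = 3.5446×10⁶ m.
r₂ = 3390 + 7569 = 10959 km = 1.0959×10⁷ m.
Transfer ellipse a_t = (r₁ + r₂)/2 = 7.252×10⁶ m.
At r₁: circular v_c1 = √(μ/r₁) = 3476 m/s; transfer-periapsis v_p = √[μ(2/r₁ − 1/a_t)] = 4273 m/s.
Δv₁ = v_p − v_c1 = 797.1 m/s.
At r₂: circular v_c2 = √(μ/r₂) = 1977 m/s; transfer-apoapsis v_a = √[μ(2/r₂ − 1/a_t)] = 1382 m/s.
Δv₂ = v_c2 − v_a = 594.8 m/s.
Total Δv = Δv₁ + Δv₂ = 1392 m/s = 1.392 km/s.

Δv_total ≈ 1.39 km/s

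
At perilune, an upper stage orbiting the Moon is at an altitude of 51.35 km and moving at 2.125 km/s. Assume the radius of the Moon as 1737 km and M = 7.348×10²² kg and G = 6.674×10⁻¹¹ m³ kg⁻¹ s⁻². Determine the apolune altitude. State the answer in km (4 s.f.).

apolune altitude ≈ 6598 km

μ = GM = 6.674×10⁻¹¹ × 7.348×10²² = 4.904×10¹² m³/s².
r_p = 1737 + 51.35 = 1788.3 km = 1.788×10⁶ m.
Specific energy ε = v²/2 − μ/r = -4.844×10⁵ J/kg, so a = −μ/(2ε) = 5.062×10⁶ m.
The apsides satisfy r_p + r_a = 2a, so the apolune radius is 2a − r_p = 8.335×10⁶ m = 8335.4 km.
Apolune altitude = 8335.4 − 1737 = 6598.4 km.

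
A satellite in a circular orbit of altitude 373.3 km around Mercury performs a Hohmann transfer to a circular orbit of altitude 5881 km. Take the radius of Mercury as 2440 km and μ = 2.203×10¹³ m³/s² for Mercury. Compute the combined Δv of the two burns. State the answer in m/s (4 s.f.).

Δv_total ≈ 1093 m/s

r₁ = 2440 + 373.3 = 2813.3 km = 2.8133×10⁶ m.
r₂ = 2440 + 5881 = 8321.0 km = 8.3210×10⁶ m.
Transfer ellipse a_t = (r₁ + r₂)/2 = 5.567×10⁶ m.
At r₁: circular v_c1 = √(μ/r₁) = 2798 m/s; transfer-periherm v_p = √[μ(2/r₁ − 1/a_t)] = 3421 m/s.
Δv₁ = v_p − v_c1 = 622.8 m/s.
At r₂: circular v_c2 = √(μ/r₂) = 1627 m/s; transfer-apoherm v_a = √[μ(2/r₂ − 1/a_t)] = 1157 m/s.
Δv₂ = v_c2 − v_a = 470.4 m/s.
Total Δv = Δv₁ + Δv₂ = 1093 m/s.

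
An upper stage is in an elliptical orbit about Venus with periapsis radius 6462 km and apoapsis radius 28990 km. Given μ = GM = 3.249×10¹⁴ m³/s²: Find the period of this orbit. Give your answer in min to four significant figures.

T ≈ 433.6 min

Semi-major axis a = (r_p + r_a)/2 = (6462.0 + 28990)/2 = 17726 km = 1.773×10⁷ m.
By Kepler's third law T = 2π√(a³/μ) = 2π × 4.140×10³ = 2.601×10⁴ s.
= 433.6 min.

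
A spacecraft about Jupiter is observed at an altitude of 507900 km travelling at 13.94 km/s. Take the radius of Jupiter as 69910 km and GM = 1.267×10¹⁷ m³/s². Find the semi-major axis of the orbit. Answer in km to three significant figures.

r = 69910 + 507900 = 5.7781×10⁵ km = 5.778×10⁸ m.
Vis-viva rearranged: 1/a = 2/r − v²/μ = 3.461×10⁻⁹ − 1.534×10⁻⁹ = 1.928×10⁻⁹ m⁻¹.
a = 5.188×10⁸ m = 5.1878×10⁵ km.

a ≈ 5.19×10⁵ km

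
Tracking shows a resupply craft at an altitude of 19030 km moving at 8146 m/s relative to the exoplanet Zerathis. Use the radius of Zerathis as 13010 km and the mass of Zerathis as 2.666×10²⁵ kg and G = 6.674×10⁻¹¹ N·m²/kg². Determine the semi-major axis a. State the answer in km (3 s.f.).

μ = GM = 6.674×10⁻¹¹ × 2.666×10²⁵ = 1.779×10¹⁵ m³/s².
r = 13010 + 19030 = 32040 km = 3.204×10⁷ m.
Vis-viva rearranged: 1/a = 2/r − v²/μ = 6.242×10⁻⁸ − 3.729×10⁻⁸ = 2.513×10⁻⁸ m⁻¹.
a = 3.980×10⁷ m = 39797 km.

a ≈ 39800 km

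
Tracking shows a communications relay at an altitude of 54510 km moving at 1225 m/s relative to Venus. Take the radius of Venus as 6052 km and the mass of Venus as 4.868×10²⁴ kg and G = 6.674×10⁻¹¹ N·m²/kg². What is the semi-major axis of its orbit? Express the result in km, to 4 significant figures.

μ = GM = 6.674×10⁻¹¹ × 4.868×10²⁴ = 3.249×10¹⁴ m³/s².
r = 6052 + 54510 = 60562 km = 6.056×10⁷ m.
Specific orbital energy ε = v²/2 − μ/r = (1225)²/2 − 3.249×10¹⁴/6.056×10⁷ = -4.614×10⁶ J/kg.
Since ε = −μ/(2a), a = −μ/(2ε) = 3.520×10⁷ m = 35205 km.

a ≈ 35200 km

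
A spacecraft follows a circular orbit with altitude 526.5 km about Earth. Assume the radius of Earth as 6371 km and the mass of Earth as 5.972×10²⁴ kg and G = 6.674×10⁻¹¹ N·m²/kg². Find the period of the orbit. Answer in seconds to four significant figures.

T ≈ 5701 seconds

μ = GM = 6.674×10⁻¹¹ × 5.972×10²⁴ = 3.986×10¹⁴ m³/s².
r = 6371 + 526.5 = 6897.5 km = 6.8975×10⁶ m.
Kepler's third law: T = 2π√(r³/μ) = 2π√((6.898×10⁶)³ / 3.986×10¹⁴).
r³/μ = 8.233×10⁵ s², so T = 2π × 9.074×10² = 5.701×10³ s.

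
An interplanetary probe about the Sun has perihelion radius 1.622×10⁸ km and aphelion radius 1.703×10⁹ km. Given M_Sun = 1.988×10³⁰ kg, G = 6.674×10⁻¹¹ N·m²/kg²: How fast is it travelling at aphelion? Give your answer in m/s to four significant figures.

v ≈ 3681 m/s

μ = GM = 6.674×10⁻¹¹ × 1.988×10³⁰ = 1.327×10²⁰ m³/s².
Semi-major axis a = (r_p + r_a)/2 = 9.3260×10⁸ km = 9.326×10¹¹ m.
Vis-viva: v² = μ(2/r − 1/a) = 1.327×10²⁰ × (1.174×10⁻¹² − 1.072×10⁻¹²) = 1.355×10⁷ m²/s².
v = 3681 m/s.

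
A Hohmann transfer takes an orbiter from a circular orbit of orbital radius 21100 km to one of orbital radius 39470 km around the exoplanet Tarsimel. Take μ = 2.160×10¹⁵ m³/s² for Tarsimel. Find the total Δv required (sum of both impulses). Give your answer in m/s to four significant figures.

r₁ = 21100 km = 2.110×10⁷ m.
r₂ = 39470 km = 3.947×10⁷ m.
Transfer ellipse a_t = (r₁ + r₂)/2 = 3.028×10⁷ m.
At r₁: circular v_c1 = √(μ/r₁) = 10120 m/s; transfer-periapsis v_p = √[μ(2/r₁ − 1/a_t)] = 11550 m/s.
Δv₁ = v_p − v_c1 = 1433 m/s.
At r₂: circular v_c2 = √(μ/r₂) = 7398 m/s; transfer-apoapsis v_a = √[μ(2/r₂ − 1/a_t)] = 6175 m/s.
Δv₂ = v_c2 − v_a = 1223 m/s.
Total Δv = Δv₁ + Δv₂ = 2656 m/s.

Δv_total ≈ 2656 m/s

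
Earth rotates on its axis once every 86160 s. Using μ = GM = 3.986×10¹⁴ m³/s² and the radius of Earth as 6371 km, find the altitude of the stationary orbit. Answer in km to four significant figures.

A synchronous orbit has period T, so by Kepler's third law a = (μT²/4π²)^(1/3).
μT²/4π² = 3.986×10¹⁴ × (8.616×10⁴)² / 39.48 = 7.495×10²² m³.
a = 4.216×10⁷ m = 42163 km.
Altitude h = a − R = 42163 − 6371 = 35792 km.

h_sync ≈ 35790 km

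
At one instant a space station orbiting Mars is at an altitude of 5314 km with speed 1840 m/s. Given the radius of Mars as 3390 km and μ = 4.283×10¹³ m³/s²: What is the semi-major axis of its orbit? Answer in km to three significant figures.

r = 3390 + 5314 = 8704.0 km = 8.704×10⁶ m.
Vis-viva rearranged: 1/a = 2/r − v²/μ = 2.298×10⁻⁷ − 7.905×10⁻⁸ = 1.507×10⁻⁷ m⁻¹.
a = 6.634×10⁶ m = 6634.3 km.

a ≈ 6630 km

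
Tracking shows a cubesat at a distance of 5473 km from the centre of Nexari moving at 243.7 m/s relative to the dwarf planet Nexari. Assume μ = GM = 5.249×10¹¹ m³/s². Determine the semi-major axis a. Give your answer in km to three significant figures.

r = 5.473×10⁶ m.
Vis-viva rearranged: 1/a = 2/r − v²/μ = 3.654×10⁻⁷ − 1.131×10⁻⁷ = 2.523×10⁻⁷ m⁻¹.
a = 3.964×10⁶ m = 3963.8 km.

a ≈ 3960 km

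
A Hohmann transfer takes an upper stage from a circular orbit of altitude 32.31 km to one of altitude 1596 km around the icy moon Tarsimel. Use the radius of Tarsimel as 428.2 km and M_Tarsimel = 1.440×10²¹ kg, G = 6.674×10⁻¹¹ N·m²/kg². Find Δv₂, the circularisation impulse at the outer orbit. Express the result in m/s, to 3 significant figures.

μ = GM = 6.674×10⁻¹¹ × 1.440×10²¹ = 9.611×10¹⁰ m³/s².
r₁ = 428.2 + 32.31 = 460.51 km = 4.6051×10⁵ m.
r₂ = 428.2 + 1596 = 2024.2 km = 2.0242×10⁶ m.
Transfer ellipse a_t = (r₁ + r₂)/2 = 1.242×10⁶ m.
At r₁: circular v_c1 = √(μ/r₁) = 456.8 m/s; transfer-periapsis v_p = √[μ(2/r₁ − 1/a_t)] = 583.1 m/s.
At r₂: circular v_c2 = √(μ/r₂) = 217.9 m/s; transfer-apoapsis v_a = √[μ(2/r₂ − 1/a_t)] = 132.7 m/s.
Δv₂ = v_c2 − v_a = 85.23 m/s.

Δv ≈ 85.2 m/s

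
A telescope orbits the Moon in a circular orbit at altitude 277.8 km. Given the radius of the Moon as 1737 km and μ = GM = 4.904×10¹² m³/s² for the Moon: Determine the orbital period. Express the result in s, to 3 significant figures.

T ≈ 8110 s

r = 1737 + 277.8 = 2014.8 km = 2.0148×10⁶ m.
Kepler's third law: T = 2π√(r³/μ) = 2π√((2.015×10⁶)³ / 4.904×10¹²).
r³/μ = 1.668×10⁶ s², so T = 2π × 1.291×10³ = 8.114×10³ s.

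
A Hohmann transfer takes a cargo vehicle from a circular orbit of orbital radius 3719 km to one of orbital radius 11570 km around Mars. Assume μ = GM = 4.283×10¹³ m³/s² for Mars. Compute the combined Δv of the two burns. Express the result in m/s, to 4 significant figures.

Δv_total ≈ 1363 m/s

r₁ = 3719 km = 3.719×10⁶ m.
r₂ = 11570 km = 1.157×10⁷ m.
Transfer ellipse a_t = (r₁ + r₂)/2 = 7.644×10⁶ m.
At r₁: circular v_c1 = √(μ/r₁) = 3394 m/s; transfer-periapsis v_p = √[μ(2/r₁ − 1/a_t)] = 4175 m/s.
Δv₁ = v_p − v_c1 = 781.4 m/s.
At r₂: circular v_c2 = √(μ/r₂) = 1924 m/s; transfer-apoapsis v_a = √[μ(2/r₂ − 1/a_t)] = 1342 m/s.
Δv₂ = v_c2 − v_a = 582.0 m/s.
Total Δv = Δv₁ + Δv₂ = 1363 m/s.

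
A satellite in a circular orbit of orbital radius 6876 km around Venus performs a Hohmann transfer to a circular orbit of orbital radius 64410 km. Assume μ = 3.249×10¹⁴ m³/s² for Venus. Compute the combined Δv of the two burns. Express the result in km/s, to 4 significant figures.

Δv_total ≈ 3.626 km/s

r₁ = 6876 km = 6.876×10⁶ m.
r₂ = 64410 km = 6.441×10⁷ m.
Transfer ellipse a_t = (r₁ + r₂)/2 = 3.564×10⁷ m.
At r₁: circular v_c1 = √(μ/r₁) = 6874 m/s; transfer-periapsis v_p = √[μ(2/r₁ − 1/a_t)] = 9241 m/s.
Δv₁ = v_p − v_c1 = 2367 m/s.
At r₂: circular v_c2 = √(μ/r₂) = 2246 m/s; transfer-apoapsis v_a = √[μ(2/r₂ − 1/a_t)] = 986.5 m/s.
Δv₂ = v_c2 − v_a = 1259 m/s.
Total Δv = Δv₁ + Δv₂ = 3626 m/s = 3.626 km/s.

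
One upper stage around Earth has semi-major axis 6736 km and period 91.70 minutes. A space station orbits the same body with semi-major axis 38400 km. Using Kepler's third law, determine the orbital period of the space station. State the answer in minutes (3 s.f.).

Kepler's third law: T² ∝ a³, so T₂ = T₁ (a₂/a₁)^(3/2).
a₂/a₁ = 5.701, (a₂/a₁)^(3/2) = 13.61.
T₂ = 91.70 × 13.61 = 1248 minutes.

T₂ ≈ 1250 minutes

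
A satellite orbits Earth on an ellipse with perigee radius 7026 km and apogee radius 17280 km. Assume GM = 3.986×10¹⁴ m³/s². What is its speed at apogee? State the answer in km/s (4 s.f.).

v ≈ 3.652 km/s

Semi-major axis a = (r_p + r_a)/2 = 12153 km = 1.215×10⁷ m.
Vis-viva: v² = μ(2/r − 1/a) = 3.986×10¹⁴ × (1.157×10⁻⁷ − 8.228×10⁻⁸) = 1.334×10⁷ m²/s².
v = 3652 m/s = 3.652 km/s.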